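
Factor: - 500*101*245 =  - 12372500 = - 2^2*5^4*7^2*101^1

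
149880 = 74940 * 2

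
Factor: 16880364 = 2^2*3^2*468899^1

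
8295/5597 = 1 + 2698/5597=1.48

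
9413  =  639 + 8774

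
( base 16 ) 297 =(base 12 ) 473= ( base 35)IX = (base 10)663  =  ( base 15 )2E3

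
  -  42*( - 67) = 2814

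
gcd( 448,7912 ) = 8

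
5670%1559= 993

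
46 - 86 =-40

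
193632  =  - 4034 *( -48 ) 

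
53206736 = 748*71132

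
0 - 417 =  - 417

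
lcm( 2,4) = 4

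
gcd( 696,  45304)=8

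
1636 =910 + 726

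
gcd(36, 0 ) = 36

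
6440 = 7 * 920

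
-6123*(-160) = 979680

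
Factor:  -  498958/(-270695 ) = 2^1*5^(- 1 )*317^1*787^1*54139^(  -  1 )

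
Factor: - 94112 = - 2^5*17^1*173^1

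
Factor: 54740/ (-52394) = -2^1*5^1*7^1*67^( - 1 ) = - 70/67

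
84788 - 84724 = 64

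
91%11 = 3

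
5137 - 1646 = 3491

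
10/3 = 10/3= 3.33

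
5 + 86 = 91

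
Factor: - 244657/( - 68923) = 7^2*157^(-1)*439^ ( - 1 ) * 4993^1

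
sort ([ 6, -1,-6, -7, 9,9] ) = [- 7, - 6, - 1,6,9,9] 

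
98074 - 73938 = 24136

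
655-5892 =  - 5237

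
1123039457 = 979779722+143259735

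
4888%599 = 96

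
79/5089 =79/5089 = 0.02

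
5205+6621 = 11826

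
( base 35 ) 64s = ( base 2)1110101011110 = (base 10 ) 7518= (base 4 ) 1311132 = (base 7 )30630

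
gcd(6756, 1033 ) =1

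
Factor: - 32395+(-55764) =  - 88159 = - 23^1*3833^1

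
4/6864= 1/1716= 0.00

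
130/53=130/53  =  2.45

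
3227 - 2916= 311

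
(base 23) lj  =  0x1f6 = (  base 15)237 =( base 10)502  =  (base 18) 19G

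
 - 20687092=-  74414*278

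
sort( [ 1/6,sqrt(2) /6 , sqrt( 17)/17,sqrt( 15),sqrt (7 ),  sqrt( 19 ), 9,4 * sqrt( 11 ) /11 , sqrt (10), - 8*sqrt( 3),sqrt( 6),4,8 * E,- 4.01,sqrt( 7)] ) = [ - 8* sqrt(3 ), - 4.01,1/6, sqrt(2)/6,  sqrt(17)/17,4*sqrt( 11)/11, sqrt(6 ),sqrt( 7 ),  sqrt( 7),sqrt( 10), sqrt( 15), 4, sqrt( 19), 9,8*E ] 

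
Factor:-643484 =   -  2^2*17^1*9463^1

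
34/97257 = 2/5721 = 0.00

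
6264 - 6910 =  - 646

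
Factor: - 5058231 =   -  3^1*17^1*99181^1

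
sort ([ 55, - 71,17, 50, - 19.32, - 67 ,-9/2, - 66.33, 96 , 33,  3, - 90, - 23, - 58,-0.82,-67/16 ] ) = [ - 90, - 71, - 67,-66.33,-58 ,  -  23, - 19.32, - 9/2,-67/16, - 0.82, 3,17, 33, 50 , 55,96]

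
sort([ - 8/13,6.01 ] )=[ - 8/13,6.01]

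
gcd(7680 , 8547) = 3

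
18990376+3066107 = 22056483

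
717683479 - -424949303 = 1142632782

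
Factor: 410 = 2^1*5^1*41^1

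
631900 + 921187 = 1553087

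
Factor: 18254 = 2^1 * 9127^1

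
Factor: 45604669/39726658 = 2^ (  -  1)*11^1*23^( - 1 )*41^1 * 211^( - 1)*4093^( - 1)*101119^1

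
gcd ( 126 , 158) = 2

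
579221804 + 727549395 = 1306771199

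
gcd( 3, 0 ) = 3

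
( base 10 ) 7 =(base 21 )7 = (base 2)111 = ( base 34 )7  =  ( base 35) 7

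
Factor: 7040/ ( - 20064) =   -  2^2* 3^( - 1)*5^1 * 19^( - 1) =- 20/57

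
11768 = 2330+9438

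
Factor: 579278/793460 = 2^(-1 )*5^( - 1)*7^2 * 23^1*97^( - 1)*257^1*409^( - 1 )= 289639/396730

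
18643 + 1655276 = 1673919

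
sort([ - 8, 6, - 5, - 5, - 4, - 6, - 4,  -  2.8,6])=[ - 8, - 6, - 5, - 5,-4, - 4,-2.8,6,6 ] 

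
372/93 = 4 = 4.00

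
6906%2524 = 1858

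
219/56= 219/56=3.91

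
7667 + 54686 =62353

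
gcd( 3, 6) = 3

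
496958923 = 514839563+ - 17880640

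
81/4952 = 81/4952 = 0.02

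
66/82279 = 66/82279 = 0.00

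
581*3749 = 2178169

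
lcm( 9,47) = 423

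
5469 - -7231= 12700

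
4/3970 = 2/1985 = 0.00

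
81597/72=1133 + 7/24  =  1133.29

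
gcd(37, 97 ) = 1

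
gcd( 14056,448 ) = 56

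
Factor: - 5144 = -2^3*643^1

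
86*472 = 40592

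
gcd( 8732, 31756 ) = 4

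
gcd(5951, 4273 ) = 1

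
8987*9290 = 83489230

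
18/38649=6/12883 =0.00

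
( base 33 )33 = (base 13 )7b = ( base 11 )93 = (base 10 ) 102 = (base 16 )66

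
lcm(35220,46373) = 2782380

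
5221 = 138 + 5083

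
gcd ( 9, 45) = 9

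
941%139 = 107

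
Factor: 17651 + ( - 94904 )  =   - 77253 = - 3^1 * 11^1 * 2341^1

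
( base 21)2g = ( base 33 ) 1p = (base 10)58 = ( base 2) 111010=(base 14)42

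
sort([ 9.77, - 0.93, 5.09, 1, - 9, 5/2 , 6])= [ - 9,-0.93, 1, 5/2,5.09, 6,9.77]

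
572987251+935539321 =1508526572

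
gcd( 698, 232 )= 2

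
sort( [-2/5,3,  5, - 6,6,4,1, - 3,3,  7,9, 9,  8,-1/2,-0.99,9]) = [-6, - 3, - 0.99,-1/2, - 2/5 , 1, 3, 3,4, 5, 6, 7, 8 , 9, 9, 9 ]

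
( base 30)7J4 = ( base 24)bma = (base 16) 1ada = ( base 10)6874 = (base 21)fc7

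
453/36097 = 453/36097 = 0.01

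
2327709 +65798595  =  68126304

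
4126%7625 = 4126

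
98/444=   49/222 = 0.22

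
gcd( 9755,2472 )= 1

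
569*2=1138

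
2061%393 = 96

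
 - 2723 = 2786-5509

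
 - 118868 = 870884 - 989752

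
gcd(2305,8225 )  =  5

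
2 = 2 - 0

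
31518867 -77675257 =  - 46156390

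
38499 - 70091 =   -  31592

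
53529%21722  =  10085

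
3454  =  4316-862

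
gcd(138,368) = 46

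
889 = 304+585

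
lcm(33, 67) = 2211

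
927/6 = 309/2 = 154.50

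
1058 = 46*23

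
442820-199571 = 243249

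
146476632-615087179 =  - 468610547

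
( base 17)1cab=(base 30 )9fc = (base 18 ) 187c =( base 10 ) 8562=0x2172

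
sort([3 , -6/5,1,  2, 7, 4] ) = [-6/5,1,2,3 , 4, 7]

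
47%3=2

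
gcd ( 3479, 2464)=7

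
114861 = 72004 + 42857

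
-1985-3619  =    -  5604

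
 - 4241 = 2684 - 6925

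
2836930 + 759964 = 3596894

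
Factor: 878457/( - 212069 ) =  - 3^1 * 11^( - 1)*13^( - 1)*1483^( - 1 )*292819^1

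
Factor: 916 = 2^2*229^1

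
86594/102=43297/51  =  848.96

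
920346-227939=692407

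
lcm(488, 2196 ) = 4392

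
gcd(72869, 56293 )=1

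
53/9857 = 53/9857 = 0.01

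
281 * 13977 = 3927537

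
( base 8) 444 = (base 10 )292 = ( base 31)9D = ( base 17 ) 103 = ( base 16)124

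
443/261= 443/261 = 1.70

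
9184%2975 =259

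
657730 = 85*7738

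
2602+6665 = 9267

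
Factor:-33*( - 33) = 1089 = 3^2*11^2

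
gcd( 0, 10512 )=10512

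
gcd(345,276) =69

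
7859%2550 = 209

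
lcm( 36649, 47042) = 3151814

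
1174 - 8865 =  - 7691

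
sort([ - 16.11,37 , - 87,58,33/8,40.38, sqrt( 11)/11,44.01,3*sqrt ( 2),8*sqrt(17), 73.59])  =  [ - 87, - 16.11,sqrt(11 ) /11, 33/8, 3*sqrt(2) , 8*sqrt(17), 37,40.38,  44.01, 58,73.59 ] 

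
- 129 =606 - 735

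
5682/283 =20 + 22/283  =  20.08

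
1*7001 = 7001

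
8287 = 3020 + 5267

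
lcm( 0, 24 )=0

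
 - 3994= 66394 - 70388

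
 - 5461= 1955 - 7416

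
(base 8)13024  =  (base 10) 5652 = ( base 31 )5ra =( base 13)275A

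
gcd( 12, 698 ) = 2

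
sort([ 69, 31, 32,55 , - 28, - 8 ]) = [ - 28, - 8, 31, 32, 55,69]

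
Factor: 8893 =8893^1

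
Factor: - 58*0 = 0= 0^1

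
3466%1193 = 1080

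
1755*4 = 7020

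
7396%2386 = 238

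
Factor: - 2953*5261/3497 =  - 13^(-1 )*269^( - 1)*2953^1*5261^1 = -15535733/3497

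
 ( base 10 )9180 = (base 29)AQG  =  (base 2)10001111011100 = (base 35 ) 7ha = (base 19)1683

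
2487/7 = 2487/7  =  355.29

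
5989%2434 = 1121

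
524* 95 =49780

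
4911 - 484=4427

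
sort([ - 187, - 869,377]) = [ - 869, - 187, 377]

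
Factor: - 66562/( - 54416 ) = 2^(-3)*19^(-1 )*23^1*179^(-1 )*1447^1 = 33281/27208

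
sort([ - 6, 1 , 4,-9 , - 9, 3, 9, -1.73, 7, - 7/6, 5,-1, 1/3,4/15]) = [ - 9, - 9, - 6 ,  -  1.73, -7/6  , - 1,4/15,  1/3, 1, 3, 4,5, 7, 9]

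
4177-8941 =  - 4764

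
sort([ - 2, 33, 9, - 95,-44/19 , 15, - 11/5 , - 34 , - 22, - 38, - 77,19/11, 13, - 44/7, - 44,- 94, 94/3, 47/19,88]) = [-95,-94, - 77 , - 44, - 38, - 34, - 22,-44/7,-44/19, - 11/5, - 2,19/11, 47/19,9, 13,15,94/3,33,  88 ] 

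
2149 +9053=11202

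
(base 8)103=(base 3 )2111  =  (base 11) 61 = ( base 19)3a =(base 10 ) 67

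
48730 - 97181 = -48451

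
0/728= 0 = 0.00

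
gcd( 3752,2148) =4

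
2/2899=2/2899 = 0.00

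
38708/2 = 19354 =19354.00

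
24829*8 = 198632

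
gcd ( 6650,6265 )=35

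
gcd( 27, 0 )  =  27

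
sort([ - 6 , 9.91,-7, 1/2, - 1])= [ - 7, - 6, - 1, 1/2, 9.91]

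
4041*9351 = 37787391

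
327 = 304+23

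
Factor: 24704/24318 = 64/63= 2^6*3^ (  -  2)*7^( - 1 )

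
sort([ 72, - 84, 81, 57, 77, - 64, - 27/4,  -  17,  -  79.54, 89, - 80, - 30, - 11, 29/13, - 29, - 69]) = [ - 84,-80, - 79.54, - 69, - 64, - 30, - 29, - 17, - 11, - 27/4, 29/13,  57, 72, 77, 81,89]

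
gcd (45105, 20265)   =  15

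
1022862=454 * 2253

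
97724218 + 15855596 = 113579814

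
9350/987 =9350/987 = 9.47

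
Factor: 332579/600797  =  13^1*17^( - 1 )*59^(  -  1 )*599^( - 1 ) * 25583^1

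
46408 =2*23204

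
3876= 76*51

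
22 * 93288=2052336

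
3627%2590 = 1037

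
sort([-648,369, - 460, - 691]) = [ -691, - 648, - 460,369]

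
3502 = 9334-5832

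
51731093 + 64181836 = 115912929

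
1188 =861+327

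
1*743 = 743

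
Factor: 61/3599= 1/59 = 59^(-1 ) 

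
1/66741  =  1/66741  =  0.00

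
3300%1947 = 1353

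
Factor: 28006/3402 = 14003/1701 = 3^(  -  5) * 7^ ( - 1) *11^1*19^1*67^1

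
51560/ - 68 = -759 + 13/17=- 758.24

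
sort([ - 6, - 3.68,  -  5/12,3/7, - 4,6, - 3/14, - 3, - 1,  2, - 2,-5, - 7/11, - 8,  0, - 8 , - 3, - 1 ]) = [ - 8, - 8, -6, - 5  ,  -  4, - 3.68, - 3, - 3, - 2, - 1 , - 1, - 7/11, - 5/12, - 3/14,0, 3/7,  2,6]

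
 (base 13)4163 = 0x234e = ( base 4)2031032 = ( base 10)9038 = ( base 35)7d8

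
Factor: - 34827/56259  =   - 3^( - 1 ) *7^( - 1 )*13^1 = - 13/21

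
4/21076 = 1/5269 = 0.00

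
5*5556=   27780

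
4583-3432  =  1151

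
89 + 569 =658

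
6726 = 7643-917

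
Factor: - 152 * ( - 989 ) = 2^3*19^1*23^1*43^1 =150328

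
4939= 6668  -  1729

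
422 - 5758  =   - 5336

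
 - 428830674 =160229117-589059791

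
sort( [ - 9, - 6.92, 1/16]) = [-9, - 6.92, 1/16]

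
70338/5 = 70338/5 = 14067.60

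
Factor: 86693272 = 2^3*71^1*152629^1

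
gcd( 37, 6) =1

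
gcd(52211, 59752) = 1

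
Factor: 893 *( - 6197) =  - 5533921= - 19^1*47^1*6197^1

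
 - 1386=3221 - 4607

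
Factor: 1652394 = 2^1 * 3^1*275399^1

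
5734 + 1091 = 6825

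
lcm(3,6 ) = 6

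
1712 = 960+752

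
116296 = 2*58148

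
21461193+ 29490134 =50951327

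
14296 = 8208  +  6088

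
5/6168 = 5/6168 = 0.00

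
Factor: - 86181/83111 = -3^1*7^( - 1)*23^1*31^ ( - 1)*383^( - 1 )*1249^1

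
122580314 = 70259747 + 52320567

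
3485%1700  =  85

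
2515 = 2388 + 127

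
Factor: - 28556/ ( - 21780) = 3^(- 2)*5^( - 1 )*59^1 = 59/45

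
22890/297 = 77+7/99 = 77.07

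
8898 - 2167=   6731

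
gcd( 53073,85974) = 3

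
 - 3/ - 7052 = 3/7052 = 0.00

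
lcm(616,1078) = 4312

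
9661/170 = 56 + 141/170=56.83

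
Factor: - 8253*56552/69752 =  - 3^2*7^1*131^1 * 7069^1*8719^( - 1)=- 58340457/8719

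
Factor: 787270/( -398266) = - 5^1*17^1*43^(  -  1 ) = - 85/43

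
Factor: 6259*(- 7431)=-46510629 = - 3^1*11^1*569^1*2477^1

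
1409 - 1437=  - 28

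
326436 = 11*29676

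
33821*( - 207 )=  - 7000947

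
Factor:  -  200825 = - 5^2*29^1*277^1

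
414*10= 4140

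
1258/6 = 629/3 = 209.67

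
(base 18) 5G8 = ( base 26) 2li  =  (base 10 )1916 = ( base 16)77c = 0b11101111100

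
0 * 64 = 0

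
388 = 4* 97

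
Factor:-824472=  - 2^3*3^3*11^1*347^1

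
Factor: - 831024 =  - 2^4 * 3^2*29^1*199^1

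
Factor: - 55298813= - 101^1*547513^1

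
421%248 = 173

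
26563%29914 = 26563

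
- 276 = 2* (-138 ) 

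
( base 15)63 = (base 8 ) 135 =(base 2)1011101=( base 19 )4h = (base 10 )93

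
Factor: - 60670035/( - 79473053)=3^2*5^1*11^(  -  1)*1348223^1*7224823^ (-1 )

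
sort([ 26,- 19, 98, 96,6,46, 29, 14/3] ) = [  -  19, 14/3, 6,26, 29,46,  96,98]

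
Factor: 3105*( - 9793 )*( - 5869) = 3^3*5^1*7^1*23^1*1399^1*5869^1= 178460238285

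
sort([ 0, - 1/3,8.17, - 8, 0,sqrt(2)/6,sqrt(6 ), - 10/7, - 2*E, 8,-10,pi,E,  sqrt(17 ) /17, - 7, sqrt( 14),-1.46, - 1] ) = [ - 10, - 8, - 7, - 2*E,-1.46  , - 10/7, - 1, - 1/3, 0, 0 , sqrt(2) /6, sqrt ( 17)/17, sqrt( 6 ), E,pi, sqrt(14), 8, 8.17] 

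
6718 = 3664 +3054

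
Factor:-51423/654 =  - 17141/218 = - 2^( - 1)*61^1*109^(- 1)*281^1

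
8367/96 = 87  +  5/32 = 87.16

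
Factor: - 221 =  - 13^1*17^1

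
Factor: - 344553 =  - 3^1*11^1*53^1*197^1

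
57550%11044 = 2330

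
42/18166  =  21/9083 = 0.00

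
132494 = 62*2137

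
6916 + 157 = 7073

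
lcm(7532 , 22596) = 22596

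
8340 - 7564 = 776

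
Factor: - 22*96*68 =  - 2^8*3^1*11^1*17^1 = - 143616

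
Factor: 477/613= 3^2*53^1*613^( - 1 ) 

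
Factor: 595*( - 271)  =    -  161245 = - 5^1 * 7^1*17^1 * 271^1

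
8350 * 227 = 1895450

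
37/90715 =37/90715  =  0.00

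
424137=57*7441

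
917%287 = 56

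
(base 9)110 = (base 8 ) 132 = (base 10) 90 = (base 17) 55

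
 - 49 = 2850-2899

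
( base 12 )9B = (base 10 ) 119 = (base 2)1110111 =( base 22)59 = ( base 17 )70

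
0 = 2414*0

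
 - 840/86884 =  - 30/3103  =  - 0.01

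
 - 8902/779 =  - 12 +446/779 = - 11.43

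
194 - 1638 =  - 1444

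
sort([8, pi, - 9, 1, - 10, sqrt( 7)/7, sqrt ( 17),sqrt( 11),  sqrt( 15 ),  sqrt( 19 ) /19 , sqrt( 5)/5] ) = [-10, - 9, sqrt( 19 ) /19  ,  sqrt( 7 )/7, sqrt(5 ) /5,1,pi , sqrt(11 ), sqrt( 15), sqrt( 17 ), 8 ] 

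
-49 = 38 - 87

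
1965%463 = 113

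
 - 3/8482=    - 1+8479/8482  =  - 0.00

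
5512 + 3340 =8852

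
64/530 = 32/265 = 0.12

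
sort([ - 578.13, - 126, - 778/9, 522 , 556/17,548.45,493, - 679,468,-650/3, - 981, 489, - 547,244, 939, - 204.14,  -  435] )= [ -981, - 679, - 578.13,-547 , - 435, - 650/3, - 204.14, - 126,-778/9,556/17,  244,468, 489,493, 522,  548.45,939]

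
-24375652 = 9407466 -33783118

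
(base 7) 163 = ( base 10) 94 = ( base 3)10111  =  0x5E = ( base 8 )136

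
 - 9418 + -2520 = - 11938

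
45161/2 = 45161/2 = 22580.50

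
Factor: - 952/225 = -2^3*3^ (-2) *5^ (-2) * 7^1*17^1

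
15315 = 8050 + 7265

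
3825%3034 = 791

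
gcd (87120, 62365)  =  5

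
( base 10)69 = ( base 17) 41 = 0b1000101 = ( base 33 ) 23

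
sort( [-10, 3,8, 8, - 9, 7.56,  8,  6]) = [  -  10, - 9, 3, 6, 7.56,  8,8  ,  8 ]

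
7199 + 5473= 12672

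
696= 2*348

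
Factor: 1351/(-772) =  - 2^(  -  2 )*7^1= -7/4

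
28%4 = 0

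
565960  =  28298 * 20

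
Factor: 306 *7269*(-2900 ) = -2^3* 3^3*5^2*17^1 * 29^1 * 2423^1 = - 6450510600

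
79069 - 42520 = 36549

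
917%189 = 161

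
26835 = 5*5367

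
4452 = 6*742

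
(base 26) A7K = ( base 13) 3227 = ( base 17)1719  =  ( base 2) 1101100110010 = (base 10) 6962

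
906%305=296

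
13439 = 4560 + 8879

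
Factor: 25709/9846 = 2^( - 1 )*3^( - 2 )*47^1 = 47/18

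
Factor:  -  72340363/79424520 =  - 2^( - 3)*3^( - 1)*5^( - 1 )*  7^( - 1 )*23^(-1)*4111^( - 1)*72340363^1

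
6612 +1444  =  8056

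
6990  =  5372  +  1618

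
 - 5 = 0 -5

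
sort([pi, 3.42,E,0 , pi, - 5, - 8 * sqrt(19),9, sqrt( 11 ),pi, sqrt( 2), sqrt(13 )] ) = [-8 * sqrt(19 ), - 5,0, sqrt(2),E,  pi,  pi, pi,sqrt(11 ),3.42 , sqrt( 13),9 ]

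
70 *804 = 56280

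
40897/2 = 20448+1/2 = 20448.50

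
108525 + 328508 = 437033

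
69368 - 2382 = 66986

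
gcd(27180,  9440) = 20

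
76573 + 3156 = 79729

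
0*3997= 0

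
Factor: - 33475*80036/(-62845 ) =2^2  *5^1*11^1*13^1*17^1*103^1*107^1 * 12569^( - 1) = 535841020/12569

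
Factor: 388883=11^1*35353^1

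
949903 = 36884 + 913019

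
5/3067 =5/3067 = 0.00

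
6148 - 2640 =3508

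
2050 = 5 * 410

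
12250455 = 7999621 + 4250834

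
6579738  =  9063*726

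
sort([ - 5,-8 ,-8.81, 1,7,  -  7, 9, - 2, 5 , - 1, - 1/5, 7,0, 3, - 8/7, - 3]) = [ -8.81, - 8,-7, - 5, - 3, - 2,  -  8/7, - 1,- 1/5,0,  1 , 3, 5,7, 7, 9] 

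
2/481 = 2/481 = 0.00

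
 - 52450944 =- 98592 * 532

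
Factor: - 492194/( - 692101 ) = 2^1*257^ ( - 1 )*2693^( - 1 )*246097^1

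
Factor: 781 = 11^1*71^1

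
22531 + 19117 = 41648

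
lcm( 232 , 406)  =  1624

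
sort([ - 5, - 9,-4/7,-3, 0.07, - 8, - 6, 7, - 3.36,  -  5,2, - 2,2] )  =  [  -  9, - 8, - 6, -5,-5, - 3.36, - 3, - 2, - 4/7, 0.07,2,2,7 ]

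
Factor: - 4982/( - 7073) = 2^1 *11^(-1)*47^1*53^1*643^( - 1)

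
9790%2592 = 2014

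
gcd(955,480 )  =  5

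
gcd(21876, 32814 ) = 10938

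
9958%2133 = 1426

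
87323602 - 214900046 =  - 127576444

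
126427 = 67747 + 58680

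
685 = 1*685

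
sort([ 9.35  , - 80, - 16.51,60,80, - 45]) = [ - 80, - 45, - 16.51, 9.35,60,  80]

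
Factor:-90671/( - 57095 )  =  5^( - 1)*7^1*19^(-1 )*601^(  -  1 ) * 12953^1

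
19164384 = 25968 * 738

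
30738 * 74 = 2274612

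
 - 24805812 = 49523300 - 74329112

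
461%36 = 29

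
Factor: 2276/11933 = 2^2*569^1*11933^( - 1)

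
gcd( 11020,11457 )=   19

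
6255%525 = 480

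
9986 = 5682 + 4304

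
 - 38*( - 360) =13680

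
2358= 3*786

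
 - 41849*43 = -1799507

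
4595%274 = 211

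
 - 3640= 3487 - 7127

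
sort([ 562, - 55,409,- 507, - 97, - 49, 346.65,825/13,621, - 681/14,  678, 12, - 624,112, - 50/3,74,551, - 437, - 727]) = [-727, - 624, - 507,  -  437,-97, - 55, - 49, - 681/14,- 50/3, 12,825/13,74,112, 346.65,  409, 551, 562,621,  678]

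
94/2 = 47 = 47.00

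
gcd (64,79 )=1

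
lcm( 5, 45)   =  45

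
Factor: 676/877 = 2^2*13^2*877^(-1 ) 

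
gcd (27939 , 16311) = 3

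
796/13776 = 199/3444 = 0.06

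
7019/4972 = 1 + 2047/4972  =  1.41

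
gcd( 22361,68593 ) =1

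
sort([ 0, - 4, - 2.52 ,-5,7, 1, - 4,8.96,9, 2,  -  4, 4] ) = [ - 5, - 4,-4,  -  4,- 2.52,0, 1,2, 4, 7, 8.96,9]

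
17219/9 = 17219/9 = 1913.22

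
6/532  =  3/266 = 0.01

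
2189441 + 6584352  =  8773793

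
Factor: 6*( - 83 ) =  - 498 = - 2^1*3^1*83^1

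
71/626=71/626 = 0.11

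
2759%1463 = 1296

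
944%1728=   944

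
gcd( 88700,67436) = 4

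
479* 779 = 373141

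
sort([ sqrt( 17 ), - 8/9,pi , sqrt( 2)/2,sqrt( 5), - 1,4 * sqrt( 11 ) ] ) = [ - 1, - 8/9,sqrt( 2)/2,sqrt(5),  pi,  sqrt( 17) , 4*sqrt( 11 ) ] 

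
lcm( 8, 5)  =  40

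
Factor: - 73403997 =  - 3^1* 24467999^1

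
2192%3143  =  2192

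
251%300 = 251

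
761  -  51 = 710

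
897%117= 78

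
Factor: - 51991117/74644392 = -2^( - 3)*3^( - 1)*17^1*37^( - 1 )*83^1*36847^1*84059^( - 1)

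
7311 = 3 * 2437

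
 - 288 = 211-499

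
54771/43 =54771/43 = 1273.74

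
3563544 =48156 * 74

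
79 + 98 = 177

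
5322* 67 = 356574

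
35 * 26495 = 927325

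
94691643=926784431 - 832092788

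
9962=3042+6920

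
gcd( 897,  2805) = 3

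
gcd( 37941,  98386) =1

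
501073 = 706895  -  205822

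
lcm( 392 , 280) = 1960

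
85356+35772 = 121128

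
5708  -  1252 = 4456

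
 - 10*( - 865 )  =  8650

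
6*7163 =42978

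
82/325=82/325 = 0.25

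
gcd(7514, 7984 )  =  2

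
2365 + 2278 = 4643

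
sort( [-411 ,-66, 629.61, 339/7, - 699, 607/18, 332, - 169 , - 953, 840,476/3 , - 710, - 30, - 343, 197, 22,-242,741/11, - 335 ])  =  [ - 953,  -  710,-699,- 411, - 343 , - 335  , - 242, - 169,-66,- 30,22,607/18,  339/7, 741/11,476/3,197,332, 629.61, 840 ] 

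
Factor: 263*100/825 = 1052/33 = 2^2*3^ ( - 1)*11^ ( - 1)*263^1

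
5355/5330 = 1  +  5/1066  =  1.00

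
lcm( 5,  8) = 40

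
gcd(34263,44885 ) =47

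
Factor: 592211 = 19^1 *71^1*439^1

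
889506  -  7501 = 882005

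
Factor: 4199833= 11^1*17^1*37^1 * 607^1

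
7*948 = 6636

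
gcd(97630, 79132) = 2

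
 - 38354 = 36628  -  74982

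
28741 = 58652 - 29911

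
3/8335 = 3/8335= 0.00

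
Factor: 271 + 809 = 2^3*3^3*5^1 = 1080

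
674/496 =337/248 = 1.36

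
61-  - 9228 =9289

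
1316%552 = 212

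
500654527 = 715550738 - 214896211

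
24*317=7608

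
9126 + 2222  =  11348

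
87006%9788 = 8702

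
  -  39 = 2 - 41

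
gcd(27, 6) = 3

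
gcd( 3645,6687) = 9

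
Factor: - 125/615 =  - 25/123  =  -3^(- 1)*5^2*41^ ( - 1)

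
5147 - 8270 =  - 3123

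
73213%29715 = 13783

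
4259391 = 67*63573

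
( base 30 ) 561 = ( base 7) 16435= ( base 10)4681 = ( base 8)11111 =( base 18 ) E81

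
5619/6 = 936 + 1/2=936.50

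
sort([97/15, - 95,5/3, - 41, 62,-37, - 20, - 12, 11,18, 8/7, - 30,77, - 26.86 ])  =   [ - 95, - 41, - 37, - 30, - 26.86, - 20, -12, 8/7 , 5/3, 97/15,11, 18,62, 77]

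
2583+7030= 9613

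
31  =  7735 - 7704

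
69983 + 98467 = 168450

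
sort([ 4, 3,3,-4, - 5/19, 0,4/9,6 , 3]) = [ - 4, -5/19, 0 , 4/9,3, 3,3, 4,6]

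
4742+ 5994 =10736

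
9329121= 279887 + 9049234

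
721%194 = 139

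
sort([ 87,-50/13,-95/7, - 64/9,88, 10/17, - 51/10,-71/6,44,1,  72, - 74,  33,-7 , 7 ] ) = [ -74,  -  95/7, -71/6, - 64/9, - 7, - 51/10,-50/13,10/17,1,7,33,  44, 72,87, 88] 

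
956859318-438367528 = 518491790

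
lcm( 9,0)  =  0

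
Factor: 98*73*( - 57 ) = -407778 = -2^1*3^1*7^2*19^1*73^1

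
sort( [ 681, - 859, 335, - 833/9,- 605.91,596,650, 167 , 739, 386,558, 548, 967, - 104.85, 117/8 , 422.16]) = [ - 859, - 605.91, - 104.85, - 833/9,117/8 , 167, 335,386, 422.16,548, 558, 596, 650,681, 739,967] 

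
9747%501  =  228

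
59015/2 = 29507+1/2=29507.50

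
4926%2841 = 2085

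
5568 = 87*64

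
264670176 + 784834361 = 1049504537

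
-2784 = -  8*348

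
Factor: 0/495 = 0^1 = 0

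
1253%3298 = 1253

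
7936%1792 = 768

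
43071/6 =7178+1/2 = 7178.50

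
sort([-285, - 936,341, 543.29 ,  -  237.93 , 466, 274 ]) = [-936, - 285, - 237.93, 274,341,466,543.29]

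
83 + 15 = 98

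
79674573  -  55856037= 23818536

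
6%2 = 0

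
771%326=119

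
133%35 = 28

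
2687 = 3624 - 937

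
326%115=96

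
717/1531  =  717/1531  =  0.47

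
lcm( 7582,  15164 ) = 15164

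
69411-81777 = - 12366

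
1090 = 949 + 141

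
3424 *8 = 27392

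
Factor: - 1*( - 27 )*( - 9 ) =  - 243 = -3^5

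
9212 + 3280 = 12492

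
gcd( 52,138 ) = 2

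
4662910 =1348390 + 3314520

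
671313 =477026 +194287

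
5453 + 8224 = 13677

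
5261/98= 53+67/98= 53.68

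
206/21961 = 206/21961 = 0.01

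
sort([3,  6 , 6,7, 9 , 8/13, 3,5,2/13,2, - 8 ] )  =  [ - 8, 2/13,8/13,2, 3,  3,5,6,6,7, 9 ] 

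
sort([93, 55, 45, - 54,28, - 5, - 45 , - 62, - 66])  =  [ - 66, - 62 , - 54,  -  45, - 5,28,45, 55,93 ]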